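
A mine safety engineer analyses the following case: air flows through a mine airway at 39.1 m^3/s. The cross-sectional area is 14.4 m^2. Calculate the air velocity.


Velocity = flow rate / cross-sectional area
= 39.1 / 14.4
= 2.7153 m/s

2.7153 m/s


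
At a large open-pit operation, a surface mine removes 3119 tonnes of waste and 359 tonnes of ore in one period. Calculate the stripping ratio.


Stripping ratio = waste tonnage / ore tonnage
= 3119 / 359
= 8.688

8.688


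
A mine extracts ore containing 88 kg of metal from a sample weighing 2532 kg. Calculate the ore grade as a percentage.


Ore grade = (metal mass / ore mass) * 100
= (88 / 2532) * 100
= 0.03475513428 * 100
= 3.4755%

3.4755%


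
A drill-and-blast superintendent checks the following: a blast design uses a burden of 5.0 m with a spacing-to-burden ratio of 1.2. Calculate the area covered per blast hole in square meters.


30.0 m^2

First, find the spacing:
Spacing = burden * ratio = 5.0 * 1.2
= 6.0 m
Then, calculate the area:
Area = burden * spacing = 5.0 * 6.0
= 30.0 m^2


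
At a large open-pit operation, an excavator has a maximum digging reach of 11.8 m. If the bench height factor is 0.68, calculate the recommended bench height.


Bench height = reach * factor
= 11.8 * 0.68
= 8.024 m

8.024 m


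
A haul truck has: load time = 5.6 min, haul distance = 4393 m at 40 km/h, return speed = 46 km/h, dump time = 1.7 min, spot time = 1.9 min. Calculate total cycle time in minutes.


Convert haul speed to m/min: 40 * 1000/60 = 666.6666667 m/min
Haul time = 4393 / 666.6666667 = 6.5895 min
Convert return speed to m/min: 46 * 1000/60 = 766.6666667 m/min
Return time = 4393 / 766.6666667 = 5.73 min
Total cycle time:
= 5.6 + 6.5895 + 1.7 + 5.73 + 1.9
= 21.5195 min

21.5195 min


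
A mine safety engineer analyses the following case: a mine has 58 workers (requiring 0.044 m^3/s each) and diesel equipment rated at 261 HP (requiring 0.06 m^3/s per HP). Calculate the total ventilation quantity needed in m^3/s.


Airflow for workers:
Q_people = 58 * 0.044 = 2.552 m^3/s
Airflow for diesel equipment:
Q_diesel = 261 * 0.06 = 15.66 m^3/s
Total ventilation:
Q_total = 2.552 + 15.66
= 18.212 m^3/s

18.212 m^3/s


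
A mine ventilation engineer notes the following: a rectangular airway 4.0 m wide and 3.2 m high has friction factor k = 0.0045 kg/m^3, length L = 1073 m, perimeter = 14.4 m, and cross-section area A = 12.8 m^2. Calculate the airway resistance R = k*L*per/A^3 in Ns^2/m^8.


Compute the numerator:
k * L * per = 0.0045 * 1073 * 14.4
= 69.5304
Compute the denominator:
A^3 = 12.8^3 = 2097.152
Resistance:
R = 69.5304 / 2097.152
= 0.0332 Ns^2/m^8

0.0332 Ns^2/m^8


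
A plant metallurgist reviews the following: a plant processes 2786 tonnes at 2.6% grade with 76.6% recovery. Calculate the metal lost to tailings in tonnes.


Total metal in feed:
= 2786 * 2.6 / 100 = 72.436 tonnes
Metal recovered:
= 72.436 * 76.6 / 100 = 55.485976 tonnes
Metal lost to tailings:
= 72.436 - 55.485976
= 16.95 tonnes

16.95 tonnes


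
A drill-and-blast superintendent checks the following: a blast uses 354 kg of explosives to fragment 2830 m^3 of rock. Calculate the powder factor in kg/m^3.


Powder factor = explosive mass / rock volume
= 354 / 2830
= 0.1251 kg/m^3

0.1251 kg/m^3


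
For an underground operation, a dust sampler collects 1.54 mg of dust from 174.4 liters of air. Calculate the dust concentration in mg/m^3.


8.8303 mg/m^3

Convert liters to m^3: 1 m^3 = 1000 L
Concentration = mass / volume * 1000
= 1.54 / 174.4 * 1000
= 0.008830275229 * 1000
= 8.8303 mg/m^3


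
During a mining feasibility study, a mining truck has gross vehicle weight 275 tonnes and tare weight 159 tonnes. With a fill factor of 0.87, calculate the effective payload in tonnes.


100.92 tonnes

Maximum payload = gross - tare
= 275 - 159 = 116 tonnes
Effective payload = max payload * fill factor
= 116 * 0.87
= 100.92 tonnes


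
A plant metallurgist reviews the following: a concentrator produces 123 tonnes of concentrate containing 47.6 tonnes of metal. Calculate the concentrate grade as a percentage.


38.6992%

Grade = (metal in concentrate / concentrate mass) * 100
= (47.6 / 123) * 100
= 0.3869918699 * 100
= 38.6992%


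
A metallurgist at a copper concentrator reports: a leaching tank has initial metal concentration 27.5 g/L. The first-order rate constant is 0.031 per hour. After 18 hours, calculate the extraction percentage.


42.7647%

Compute the exponent:
-k * t = -0.031 * 18 = -0.558
Remaining concentration:
C = 27.5 * exp(-0.558)
= 27.5 * 0.5723526252
= 15.73969719 g/L
Extracted = 27.5 - 15.73969719 = 11.76030281 g/L
Extraction % = 11.76030281 / 27.5 * 100
= 42.7647%


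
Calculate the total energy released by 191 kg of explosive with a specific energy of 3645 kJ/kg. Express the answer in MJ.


Energy = mass * specific_energy / 1000
= 191 * 3645 / 1000
= 696195 / 1000
= 696.195 MJ

696.195 MJ


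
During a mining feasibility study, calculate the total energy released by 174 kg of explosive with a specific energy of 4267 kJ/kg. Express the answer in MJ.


742.458 MJ

Energy = mass * specific_energy / 1000
= 174 * 4267 / 1000
= 742458 / 1000
= 742.458 MJ


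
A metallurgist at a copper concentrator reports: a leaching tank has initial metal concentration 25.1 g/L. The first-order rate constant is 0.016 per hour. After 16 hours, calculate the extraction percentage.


22.5858%

Compute the exponent:
-k * t = -0.016 * 16 = -0.256
Remaining concentration:
C = 25.1 * exp(-0.256)
= 25.1 * 0.7741419688
= 19.43096342 g/L
Extracted = 25.1 - 19.43096342 = 5.669036583 g/L
Extraction % = 5.669036583 / 25.1 * 100
= 22.5858%


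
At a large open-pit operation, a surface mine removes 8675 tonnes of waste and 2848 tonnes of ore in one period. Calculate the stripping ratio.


Stripping ratio = waste tonnage / ore tonnage
= 8675 / 2848
= 3.046

3.046


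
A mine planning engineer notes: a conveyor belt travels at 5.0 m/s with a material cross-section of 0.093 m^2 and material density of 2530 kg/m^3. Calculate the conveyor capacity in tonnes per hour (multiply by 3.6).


Volumetric flow = speed * area
= 5.0 * 0.093 = 0.465 m^3/s
Mass flow = volumetric * density
= 0.465 * 2530 = 1176.45 kg/s
Convert to t/h: multiply by 3.6
Capacity = 1176.45 * 3.6
= 4235.22 t/h

4235.22 t/h


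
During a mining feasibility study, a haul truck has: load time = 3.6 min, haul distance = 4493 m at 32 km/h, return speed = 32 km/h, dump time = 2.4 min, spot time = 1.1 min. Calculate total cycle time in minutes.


23.9488 min

Convert haul speed to m/min: 32 * 1000/60 = 533.3333333 m/min
Haul time = 4493 / 533.3333333 = 8.424375 min
Convert return speed to m/min: 32 * 1000/60 = 533.3333333 m/min
Return time = 4493 / 533.3333333 = 8.424375 min
Total cycle time:
= 3.6 + 8.424375 + 2.4 + 8.424375 + 1.1
= 23.9488 min


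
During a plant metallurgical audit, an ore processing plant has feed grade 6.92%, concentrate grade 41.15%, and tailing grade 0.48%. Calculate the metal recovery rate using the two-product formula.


94.1619%

Using the two-product formula:
R = 100 * c * (f - t) / (f * (c - t))
Numerator = 100 * 41.15 * (6.92 - 0.48)
= 100 * 41.15 * 6.44
= 26500.6
Denominator = 6.92 * (41.15 - 0.48)
= 6.92 * 40.67
= 281.4364
R = 26500.6 / 281.4364
= 94.1619%


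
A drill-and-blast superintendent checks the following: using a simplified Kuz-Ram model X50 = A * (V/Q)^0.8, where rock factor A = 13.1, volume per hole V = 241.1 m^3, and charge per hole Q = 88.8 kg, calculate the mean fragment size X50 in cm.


29.1272 cm

Compute V/Q:
V/Q = 241.1 / 88.8 = 2.71509009
Raise to the power 0.8:
(V/Q)^0.8 = 2.71509009^0.8 = 2.223450143
Multiply by A:
X50 = 13.1 * 2.223450143
= 29.1272 cm


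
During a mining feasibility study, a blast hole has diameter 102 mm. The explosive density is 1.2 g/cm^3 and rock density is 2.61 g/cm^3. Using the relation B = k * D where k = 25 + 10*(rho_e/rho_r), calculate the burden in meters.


3.019 m

First, compute k:
rho_e / rho_r = 1.2 / 2.61 = 0.4597701149
k = 25 + 10 * 0.4597701149 = 29.59770115
Then, compute burden:
B = k * D / 1000 = 29.59770115 * 102 / 1000
= 3018.965517 / 1000
= 3.019 m


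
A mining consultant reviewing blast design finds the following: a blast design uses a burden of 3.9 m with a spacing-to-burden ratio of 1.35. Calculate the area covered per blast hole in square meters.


First, find the spacing:
Spacing = burden * ratio = 3.9 * 1.35
= 5.265 m
Then, calculate the area:
Area = burden * spacing = 3.9 * 5.265
= 20.5335 m^2

20.5335 m^2


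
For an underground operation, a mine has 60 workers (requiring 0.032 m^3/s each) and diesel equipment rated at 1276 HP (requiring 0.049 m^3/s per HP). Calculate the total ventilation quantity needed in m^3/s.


64.444 m^3/s

Airflow for workers:
Q_people = 60 * 0.032 = 1.92 m^3/s
Airflow for diesel equipment:
Q_diesel = 1276 * 0.049 = 62.524 m^3/s
Total ventilation:
Q_total = 1.92 + 62.524
= 64.444 m^3/s


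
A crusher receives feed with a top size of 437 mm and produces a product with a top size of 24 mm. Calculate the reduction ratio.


18.2083

Reduction ratio = feed size / product size
= 437 / 24
= 18.2083


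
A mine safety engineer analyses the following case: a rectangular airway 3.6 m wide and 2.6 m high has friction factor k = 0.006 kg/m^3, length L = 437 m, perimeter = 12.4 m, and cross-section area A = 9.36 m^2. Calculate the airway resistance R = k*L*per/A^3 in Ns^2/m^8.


Compute the numerator:
k * L * per = 0.006 * 437 * 12.4
= 32.5128
Compute the denominator:
A^3 = 9.36^3 = 820.025856
Resistance:
R = 32.5128 / 820.025856
= 0.0396 Ns^2/m^8

0.0396 Ns^2/m^8


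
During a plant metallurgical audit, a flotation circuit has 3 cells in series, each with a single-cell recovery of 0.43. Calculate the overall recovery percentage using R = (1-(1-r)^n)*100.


Complement of single-cell recovery:
1 - r = 1 - 0.43 = 0.57
Raise to power n:
(1 - r)^3 = 0.57^3 = 0.185193
Overall recovery:
R = (1 - 0.185193) * 100
= 81.4807%

81.4807%


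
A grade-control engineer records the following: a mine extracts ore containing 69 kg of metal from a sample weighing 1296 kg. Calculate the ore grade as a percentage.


Ore grade = (metal mass / ore mass) * 100
= (69 / 1296) * 100
= 0.05324074074 * 100
= 5.3241%

5.3241%


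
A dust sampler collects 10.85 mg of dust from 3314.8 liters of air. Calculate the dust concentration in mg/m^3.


3.2732 mg/m^3

Convert liters to m^3: 1 m^3 = 1000 L
Concentration = mass / volume * 1000
= 10.85 / 3314.8 * 1000
= 0.003273198986 * 1000
= 3.2732 mg/m^3


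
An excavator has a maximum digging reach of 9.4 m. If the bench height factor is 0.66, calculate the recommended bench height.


Bench height = reach * factor
= 9.4 * 0.66
= 6.204 m

6.204 m


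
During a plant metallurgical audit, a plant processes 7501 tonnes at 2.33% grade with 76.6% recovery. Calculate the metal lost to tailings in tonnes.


Total metal in feed:
= 7501 * 2.33 / 100 = 174.7733 tonnes
Metal recovered:
= 174.7733 * 76.6 / 100 = 133.8763478 tonnes
Metal lost to tailings:
= 174.7733 - 133.8763478
= 40.897 tonnes

40.897 tonnes


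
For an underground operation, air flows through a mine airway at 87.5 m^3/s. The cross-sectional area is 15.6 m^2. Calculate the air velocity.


5.609 m/s

Velocity = flow rate / cross-sectional area
= 87.5 / 15.6
= 5.609 m/s


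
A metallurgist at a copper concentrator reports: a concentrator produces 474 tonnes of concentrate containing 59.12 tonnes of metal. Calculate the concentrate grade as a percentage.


Grade = (metal in concentrate / concentrate mass) * 100
= (59.12 / 474) * 100
= 0.1247257384 * 100
= 12.4726%

12.4726%


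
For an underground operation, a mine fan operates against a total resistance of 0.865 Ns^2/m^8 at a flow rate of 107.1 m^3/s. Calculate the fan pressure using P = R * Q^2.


9921.9047 Pa

Compute Q^2:
Q^2 = 107.1^2 = 11470.41
Compute pressure:
P = R * Q^2 = 0.865 * 11470.41
= 9921.9047 Pa


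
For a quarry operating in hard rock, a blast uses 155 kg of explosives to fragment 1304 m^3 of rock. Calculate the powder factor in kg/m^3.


0.1189 kg/m^3

Powder factor = explosive mass / rock volume
= 155 / 1304
= 0.1189 kg/m^3


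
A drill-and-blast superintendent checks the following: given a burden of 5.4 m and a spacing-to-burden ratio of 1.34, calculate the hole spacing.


Spacing = burden * ratio
= 5.4 * 1.34
= 7.236 m

7.236 m


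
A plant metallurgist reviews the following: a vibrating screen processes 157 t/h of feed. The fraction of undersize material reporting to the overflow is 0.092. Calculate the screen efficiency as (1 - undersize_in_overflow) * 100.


90.8%

Screen efficiency = (1 - fraction of undersize in overflow) * 100
= (1 - 0.092) * 100
= 0.908 * 100
= 90.8%


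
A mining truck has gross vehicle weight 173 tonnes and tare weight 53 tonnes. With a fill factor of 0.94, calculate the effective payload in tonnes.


Maximum payload = gross - tare
= 173 - 53 = 120 tonnes
Effective payload = max payload * fill factor
= 120 * 0.94
= 112.8 tonnes

112.8 tonnes


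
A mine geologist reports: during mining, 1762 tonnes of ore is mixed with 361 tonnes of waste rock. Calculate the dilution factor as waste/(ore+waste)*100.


17.0042%

Total material = ore + waste
= 1762 + 361 = 2123 tonnes
Dilution = waste / total * 100
= 361 / 2123 * 100
= 0.1700423928 * 100
= 17.0042%


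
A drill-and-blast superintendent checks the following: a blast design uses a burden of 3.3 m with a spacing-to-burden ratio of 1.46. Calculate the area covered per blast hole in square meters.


First, find the spacing:
Spacing = burden * ratio = 3.3 * 1.46
= 4.818 m
Then, calculate the area:
Area = burden * spacing = 3.3 * 4.818
= 15.8994 m^2

15.8994 m^2


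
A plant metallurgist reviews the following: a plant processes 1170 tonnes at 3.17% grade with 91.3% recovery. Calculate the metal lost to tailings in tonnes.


Total metal in feed:
= 1170 * 3.17 / 100 = 37.089 tonnes
Metal recovered:
= 37.089 * 91.3 / 100 = 33.862257 tonnes
Metal lost to tailings:
= 37.089 - 33.862257
= 3.2267 tonnes

3.2267 tonnes


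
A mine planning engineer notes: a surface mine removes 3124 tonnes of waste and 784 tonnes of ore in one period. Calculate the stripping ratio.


3.9847

Stripping ratio = waste tonnage / ore tonnage
= 3124 / 784
= 3.9847


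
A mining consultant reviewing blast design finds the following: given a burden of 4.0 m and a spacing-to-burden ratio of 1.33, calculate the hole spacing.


Spacing = burden * ratio
= 4.0 * 1.33
= 5.32 m

5.32 m


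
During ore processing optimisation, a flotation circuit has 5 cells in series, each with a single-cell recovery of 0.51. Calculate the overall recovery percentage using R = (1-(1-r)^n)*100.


Complement of single-cell recovery:
1 - r = 1 - 0.51 = 0.49
Raise to power n:
(1 - r)^5 = 0.49^5 = 0.0282475249
Overall recovery:
R = (1 - 0.0282475249) * 100
= 97.1752%

97.1752%


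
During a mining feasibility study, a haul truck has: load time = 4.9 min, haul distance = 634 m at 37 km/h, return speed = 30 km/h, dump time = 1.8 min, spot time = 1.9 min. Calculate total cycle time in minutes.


10.8961 min

Convert haul speed to m/min: 37 * 1000/60 = 616.6666667 m/min
Haul time = 634 / 616.6666667 = 1.028108108 min
Convert return speed to m/min: 30 * 1000/60 = 500 m/min
Return time = 634 / 500 = 1.268 min
Total cycle time:
= 4.9 + 1.028108108 + 1.8 + 1.268 + 1.9
= 10.8961 min


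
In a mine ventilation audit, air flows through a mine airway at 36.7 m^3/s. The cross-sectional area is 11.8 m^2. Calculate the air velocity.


Velocity = flow rate / cross-sectional area
= 36.7 / 11.8
= 3.1102 m/s

3.1102 m/s


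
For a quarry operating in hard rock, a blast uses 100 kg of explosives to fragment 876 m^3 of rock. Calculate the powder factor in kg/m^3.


0.1142 kg/m^3

Powder factor = explosive mass / rock volume
= 100 / 876
= 0.1142 kg/m^3


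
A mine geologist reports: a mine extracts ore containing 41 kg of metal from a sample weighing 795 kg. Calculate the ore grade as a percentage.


5.1572%

Ore grade = (metal mass / ore mass) * 100
= (41 / 795) * 100
= 0.05157232704 * 100
= 5.1572%


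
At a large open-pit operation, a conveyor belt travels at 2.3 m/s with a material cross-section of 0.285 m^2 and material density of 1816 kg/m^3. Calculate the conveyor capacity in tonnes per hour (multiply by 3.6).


4285.3968 t/h

Volumetric flow = speed * area
= 2.3 * 0.285 = 0.6555 m^3/s
Mass flow = volumetric * density
= 0.6555 * 1816 = 1190.388 kg/s
Convert to t/h: multiply by 3.6
Capacity = 1190.388 * 3.6
= 4285.3968 t/h


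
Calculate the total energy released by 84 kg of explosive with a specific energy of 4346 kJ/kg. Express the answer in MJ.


Energy = mass * specific_energy / 1000
= 84 * 4346 / 1000
= 365064 / 1000
= 365.064 MJ

365.064 MJ


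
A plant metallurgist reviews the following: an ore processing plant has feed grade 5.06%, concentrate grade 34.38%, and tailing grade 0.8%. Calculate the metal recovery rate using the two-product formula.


Using the two-product formula:
R = 100 * c * (f - t) / (f * (c - t))
Numerator = 100 * 34.38 * (5.06 - 0.8)
= 100 * 34.38 * 4.26
= 14645.88
Denominator = 5.06 * (34.38 - 0.8)
= 5.06 * 33.58
= 169.9148
R = 14645.88 / 169.9148
= 86.1954%

86.1954%


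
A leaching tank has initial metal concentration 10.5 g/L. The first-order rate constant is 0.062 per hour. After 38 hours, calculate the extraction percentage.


90.5201%

Compute the exponent:
-k * t = -0.062 * 38 = -2.356
Remaining concentration:
C = 10.5 * exp(-2.356)
= 10.5 * 0.09479866046
= 0.9953859348 g/L
Extracted = 10.5 - 0.9953859348 = 9.504614065 g/L
Extraction % = 9.504614065 / 10.5 * 100
= 90.5201%


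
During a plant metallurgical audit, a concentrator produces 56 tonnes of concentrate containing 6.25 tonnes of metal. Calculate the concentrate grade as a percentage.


Grade = (metal in concentrate / concentrate mass) * 100
= (6.25 / 56) * 100
= 0.1116071429 * 100
= 11.1607%

11.1607%


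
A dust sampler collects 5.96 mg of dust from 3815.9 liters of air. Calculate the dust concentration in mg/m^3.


1.5619 mg/m^3

Convert liters to m^3: 1 m^3 = 1000 L
Concentration = mass / volume * 1000
= 5.96 / 3815.9 * 1000
= 0.001561885794 * 1000
= 1.5619 mg/m^3


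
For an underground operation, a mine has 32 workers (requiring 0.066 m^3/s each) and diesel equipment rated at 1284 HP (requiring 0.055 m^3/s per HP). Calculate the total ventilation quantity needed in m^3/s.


Airflow for workers:
Q_people = 32 * 0.066 = 2.112 m^3/s
Airflow for diesel equipment:
Q_diesel = 1284 * 0.055 = 70.62 m^3/s
Total ventilation:
Q_total = 2.112 + 70.62
= 72.732 m^3/s

72.732 m^3/s


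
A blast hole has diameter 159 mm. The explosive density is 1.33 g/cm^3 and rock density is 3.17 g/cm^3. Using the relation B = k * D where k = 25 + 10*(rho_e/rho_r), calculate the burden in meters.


First, compute k:
rho_e / rho_r = 1.33 / 3.17 = 0.4195583596
k = 25 + 10 * 0.4195583596 = 29.1955836
Then, compute burden:
B = k * D / 1000 = 29.1955836 * 159 / 1000
= 4642.097792 / 1000
= 4.6421 m

4.6421 m


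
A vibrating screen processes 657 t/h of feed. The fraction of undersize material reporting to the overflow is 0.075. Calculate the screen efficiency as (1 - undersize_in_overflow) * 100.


92.5%

Screen efficiency = (1 - fraction of undersize in overflow) * 100
= (1 - 0.075) * 100
= 0.925 * 100
= 92.5%


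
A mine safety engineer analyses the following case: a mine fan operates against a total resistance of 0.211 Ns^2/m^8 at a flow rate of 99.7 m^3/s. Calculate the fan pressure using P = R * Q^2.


Compute Q^2:
Q^2 = 99.7^2 = 9940.09
Compute pressure:
P = R * Q^2 = 0.211 * 9940.09
= 2097.359 Pa

2097.359 Pa


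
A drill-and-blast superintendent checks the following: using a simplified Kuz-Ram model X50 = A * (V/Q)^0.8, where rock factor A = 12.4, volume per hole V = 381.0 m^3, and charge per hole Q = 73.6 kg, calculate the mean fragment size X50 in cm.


Compute V/Q:
V/Q = 381.0 / 73.6 = 5.176630435
Raise to the power 0.8:
(V/Q)^0.8 = 5.176630435^0.8 = 3.725956061
Multiply by A:
X50 = 12.4 * 3.725956061
= 46.2019 cm

46.2019 cm


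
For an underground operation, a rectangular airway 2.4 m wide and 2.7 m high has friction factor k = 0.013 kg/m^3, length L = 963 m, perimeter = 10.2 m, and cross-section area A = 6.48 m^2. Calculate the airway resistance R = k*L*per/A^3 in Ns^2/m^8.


0.4693 Ns^2/m^8

Compute the numerator:
k * L * per = 0.013 * 963 * 10.2
= 127.6938
Compute the denominator:
A^3 = 6.48^3 = 272.097792
Resistance:
R = 127.6938 / 272.097792
= 0.4693 Ns^2/m^8


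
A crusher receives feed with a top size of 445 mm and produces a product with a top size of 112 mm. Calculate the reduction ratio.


3.9732

Reduction ratio = feed size / product size
= 445 / 112
= 3.9732


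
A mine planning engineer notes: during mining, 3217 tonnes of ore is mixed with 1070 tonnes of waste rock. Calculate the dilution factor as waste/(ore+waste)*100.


Total material = ore + waste
= 3217 + 1070 = 4287 tonnes
Dilution = waste / total * 100
= 1070 / 4287 * 100
= 0.2495917891 * 100
= 24.9592%

24.9592%


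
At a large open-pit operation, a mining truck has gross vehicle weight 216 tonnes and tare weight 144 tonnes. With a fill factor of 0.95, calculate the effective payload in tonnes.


68.4 tonnes

Maximum payload = gross - tare
= 216 - 144 = 72 tonnes
Effective payload = max payload * fill factor
= 72 * 0.95
= 68.4 tonnes


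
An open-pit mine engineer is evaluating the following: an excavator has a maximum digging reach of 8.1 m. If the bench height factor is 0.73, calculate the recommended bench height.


Bench height = reach * factor
= 8.1 * 0.73
= 5.913 m

5.913 m


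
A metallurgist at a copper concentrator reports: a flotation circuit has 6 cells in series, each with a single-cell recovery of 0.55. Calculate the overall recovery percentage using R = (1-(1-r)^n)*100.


99.1696%

Complement of single-cell recovery:
1 - r = 1 - 0.55 = 0.45
Raise to power n:
(1 - r)^6 = 0.45^6 = 0.008303765625
Overall recovery:
R = (1 - 0.008303765625) * 100
= 99.1696%


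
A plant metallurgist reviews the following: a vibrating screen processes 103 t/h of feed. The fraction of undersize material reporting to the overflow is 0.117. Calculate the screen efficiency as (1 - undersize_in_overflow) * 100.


88.3%

Screen efficiency = (1 - fraction of undersize in overflow) * 100
= (1 - 0.117) * 100
= 0.883 * 100
= 88.3%


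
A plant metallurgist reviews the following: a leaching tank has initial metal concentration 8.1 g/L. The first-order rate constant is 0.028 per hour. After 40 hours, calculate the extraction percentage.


67.372%

Compute the exponent:
-k * t = -0.028 * 40 = -1.12
Remaining concentration:
C = 8.1 * exp(-1.12)
= 8.1 * 0.3262797946
= 2.642866336 g/L
Extracted = 8.1 - 2.642866336 = 5.457133664 g/L
Extraction % = 5.457133664 / 8.1 * 100
= 67.372%


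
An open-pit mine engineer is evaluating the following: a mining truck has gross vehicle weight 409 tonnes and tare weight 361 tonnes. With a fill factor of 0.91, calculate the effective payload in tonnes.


Maximum payload = gross - tare
= 409 - 361 = 48 tonnes
Effective payload = max payload * fill factor
= 48 * 0.91
= 43.68 tonnes

43.68 tonnes


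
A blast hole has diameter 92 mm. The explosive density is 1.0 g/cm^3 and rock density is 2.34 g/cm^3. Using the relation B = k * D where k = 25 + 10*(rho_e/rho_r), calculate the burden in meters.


2.6932 m

First, compute k:
rho_e / rho_r = 1.0 / 2.34 = 0.4273504274
k = 25 + 10 * 0.4273504274 = 29.27350427
Then, compute burden:
B = k * D / 1000 = 29.27350427 * 92 / 1000
= 2693.162393 / 1000
= 2.6932 m


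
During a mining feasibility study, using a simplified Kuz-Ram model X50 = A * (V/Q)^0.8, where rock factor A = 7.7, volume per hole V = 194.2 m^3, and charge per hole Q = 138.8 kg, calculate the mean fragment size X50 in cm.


Compute V/Q:
V/Q = 194.2 / 138.8 = 1.399135447
Raise to the power 0.8:
(V/Q)^0.8 = 1.399135447^0.8 = 1.308241156
Multiply by A:
X50 = 7.7 * 1.308241156
= 10.0735 cm

10.0735 cm


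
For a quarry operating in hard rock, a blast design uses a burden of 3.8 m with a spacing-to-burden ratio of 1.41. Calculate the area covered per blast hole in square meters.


First, find the spacing:
Spacing = burden * ratio = 3.8 * 1.41
= 5.358 m
Then, calculate the area:
Area = burden * spacing = 3.8 * 5.358
= 20.3604 m^2

20.3604 m^2


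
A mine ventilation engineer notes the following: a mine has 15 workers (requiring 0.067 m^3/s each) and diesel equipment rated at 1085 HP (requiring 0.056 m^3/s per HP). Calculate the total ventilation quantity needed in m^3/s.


61.765 m^3/s

Airflow for workers:
Q_people = 15 * 0.067 = 1.005 m^3/s
Airflow for diesel equipment:
Q_diesel = 1085 * 0.056 = 60.76 m^3/s
Total ventilation:
Q_total = 1.005 + 60.76
= 61.765 m^3/s


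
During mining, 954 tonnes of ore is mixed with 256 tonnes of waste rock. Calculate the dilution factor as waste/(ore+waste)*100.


Total material = ore + waste
= 954 + 256 = 1210 tonnes
Dilution = waste / total * 100
= 256 / 1210 * 100
= 0.2115702479 * 100
= 21.157%

21.157%


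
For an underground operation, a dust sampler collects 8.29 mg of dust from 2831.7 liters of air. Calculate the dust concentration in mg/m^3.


2.9276 mg/m^3

Convert liters to m^3: 1 m^3 = 1000 L
Concentration = mass / volume * 1000
= 8.29 / 2831.7 * 1000
= 0.002927570011 * 1000
= 2.9276 mg/m^3


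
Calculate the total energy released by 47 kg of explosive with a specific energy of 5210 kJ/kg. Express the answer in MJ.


Energy = mass * specific_energy / 1000
= 47 * 5210 / 1000
= 244870 / 1000
= 244.87 MJ

244.87 MJ


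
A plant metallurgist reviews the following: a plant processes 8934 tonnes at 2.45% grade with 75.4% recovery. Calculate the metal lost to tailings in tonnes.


53.8452 tonnes

Total metal in feed:
= 8934 * 2.45 / 100 = 218.883 tonnes
Metal recovered:
= 218.883 * 75.4 / 100 = 165.037782 tonnes
Metal lost to tailings:
= 218.883 - 165.037782
= 53.8452 tonnes


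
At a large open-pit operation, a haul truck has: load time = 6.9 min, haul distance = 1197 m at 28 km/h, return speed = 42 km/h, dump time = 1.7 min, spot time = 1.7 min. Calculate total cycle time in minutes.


14.575 min

Convert haul speed to m/min: 28 * 1000/60 = 466.6666667 m/min
Haul time = 1197 / 466.6666667 = 2.565 min
Convert return speed to m/min: 42 * 1000/60 = 700 m/min
Return time = 1197 / 700 = 1.71 min
Total cycle time:
= 6.9 + 2.565 + 1.7 + 1.71 + 1.7
= 14.575 min


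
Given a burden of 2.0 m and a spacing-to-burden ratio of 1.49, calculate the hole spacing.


2.98 m

Spacing = burden * ratio
= 2.0 * 1.49
= 2.98 m


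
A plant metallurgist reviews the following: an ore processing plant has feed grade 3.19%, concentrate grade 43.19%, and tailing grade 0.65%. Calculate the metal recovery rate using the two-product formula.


Using the two-product formula:
R = 100 * c * (f - t) / (f * (c - t))
Numerator = 100 * 43.19 * (3.19 - 0.65)
= 100 * 43.19 * 2.54
= 10970.26
Denominator = 3.19 * (43.19 - 0.65)
= 3.19 * 42.54
= 135.7026
R = 10970.26 / 135.7026
= 80.8405%

80.8405%


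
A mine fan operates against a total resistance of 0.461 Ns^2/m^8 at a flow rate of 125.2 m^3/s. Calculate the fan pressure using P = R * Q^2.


Compute Q^2:
Q^2 = 125.2^2 = 15675.04
Compute pressure:
P = R * Q^2 = 0.461 * 15675.04
= 7226.1934 Pa

7226.1934 Pa


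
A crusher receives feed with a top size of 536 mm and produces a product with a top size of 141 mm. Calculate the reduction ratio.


Reduction ratio = feed size / product size
= 536 / 141
= 3.8014

3.8014


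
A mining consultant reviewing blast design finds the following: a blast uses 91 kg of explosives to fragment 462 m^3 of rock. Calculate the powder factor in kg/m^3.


Powder factor = explosive mass / rock volume
= 91 / 462
= 0.197 kg/m^3

0.197 kg/m^3


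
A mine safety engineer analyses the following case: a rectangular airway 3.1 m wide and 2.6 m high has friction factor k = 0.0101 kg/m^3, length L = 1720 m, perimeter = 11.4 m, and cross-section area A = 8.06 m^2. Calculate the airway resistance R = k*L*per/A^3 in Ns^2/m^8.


Compute the numerator:
k * L * per = 0.0101 * 1720 * 11.4
= 198.0408
Compute the denominator:
A^3 = 8.06^3 = 523.606616
Resistance:
R = 198.0408 / 523.606616
= 0.3782 Ns^2/m^8

0.3782 Ns^2/m^8


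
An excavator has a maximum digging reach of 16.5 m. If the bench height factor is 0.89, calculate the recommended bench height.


Bench height = reach * factor
= 16.5 * 0.89
= 14.685 m

14.685 m


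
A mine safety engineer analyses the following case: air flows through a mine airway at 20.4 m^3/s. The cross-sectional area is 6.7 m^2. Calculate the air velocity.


3.0448 m/s

Velocity = flow rate / cross-sectional area
= 20.4 / 6.7
= 3.0448 m/s


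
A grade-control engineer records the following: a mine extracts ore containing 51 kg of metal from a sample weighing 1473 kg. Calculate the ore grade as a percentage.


Ore grade = (metal mass / ore mass) * 100
= (51 / 1473) * 100
= 0.03462321792 * 100
= 3.4623%

3.4623%


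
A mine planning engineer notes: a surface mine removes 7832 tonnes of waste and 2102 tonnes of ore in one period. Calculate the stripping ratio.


Stripping ratio = waste tonnage / ore tonnage
= 7832 / 2102
= 3.726

3.726


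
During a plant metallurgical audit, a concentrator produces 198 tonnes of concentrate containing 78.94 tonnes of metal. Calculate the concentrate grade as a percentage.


Grade = (metal in concentrate / concentrate mass) * 100
= (78.94 / 198) * 100
= 0.3986868687 * 100
= 39.8687%

39.8687%


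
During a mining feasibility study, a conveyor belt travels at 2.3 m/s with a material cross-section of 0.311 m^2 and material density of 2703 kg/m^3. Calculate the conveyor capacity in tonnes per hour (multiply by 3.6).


Volumetric flow = speed * area
= 2.3 * 0.311 = 0.7153 m^3/s
Mass flow = volumetric * density
= 0.7153 * 2703 = 1933.4559 kg/s
Convert to t/h: multiply by 3.6
Capacity = 1933.4559 * 3.6
= 6960.4412 t/h

6960.4412 t/h


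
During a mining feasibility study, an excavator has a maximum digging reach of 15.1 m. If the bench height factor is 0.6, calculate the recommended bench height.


9.06 m

Bench height = reach * factor
= 15.1 * 0.6
= 9.06 m


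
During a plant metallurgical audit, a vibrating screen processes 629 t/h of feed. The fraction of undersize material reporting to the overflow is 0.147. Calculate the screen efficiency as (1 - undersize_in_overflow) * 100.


Screen efficiency = (1 - fraction of undersize in overflow) * 100
= (1 - 0.147) * 100
= 0.853 * 100
= 85.3%

85.3%


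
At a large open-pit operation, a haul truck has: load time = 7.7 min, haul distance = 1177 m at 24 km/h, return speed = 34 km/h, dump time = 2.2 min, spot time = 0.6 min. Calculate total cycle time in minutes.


15.5196 min

Convert haul speed to m/min: 24 * 1000/60 = 400 m/min
Haul time = 1177 / 400 = 2.9425 min
Convert return speed to m/min: 34 * 1000/60 = 566.6666667 m/min
Return time = 1177 / 566.6666667 = 2.077058824 min
Total cycle time:
= 7.7 + 2.9425 + 2.2 + 2.077058824 + 0.6
= 15.5196 min


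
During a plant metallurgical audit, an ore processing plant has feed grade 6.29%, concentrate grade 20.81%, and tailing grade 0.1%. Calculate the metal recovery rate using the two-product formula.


Using the two-product formula:
R = 100 * c * (f - t) / (f * (c - t))
Numerator = 100 * 20.81 * (6.29 - 0.1)
= 100 * 20.81 * 6.19
= 12881.39
Denominator = 6.29 * (20.81 - 0.1)
= 6.29 * 20.71
= 130.2659
R = 12881.39 / 130.2659
= 98.8854%

98.8854%


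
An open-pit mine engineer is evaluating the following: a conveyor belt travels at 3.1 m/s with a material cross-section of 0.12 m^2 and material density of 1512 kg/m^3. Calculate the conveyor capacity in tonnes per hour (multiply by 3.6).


2024.8704 t/h

Volumetric flow = speed * area
= 3.1 * 0.12 = 0.372 m^3/s
Mass flow = volumetric * density
= 0.372 * 1512 = 562.464 kg/s
Convert to t/h: multiply by 3.6
Capacity = 562.464 * 3.6
= 2024.8704 t/h


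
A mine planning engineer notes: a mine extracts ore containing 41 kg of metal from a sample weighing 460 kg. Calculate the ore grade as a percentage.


Ore grade = (metal mass / ore mass) * 100
= (41 / 460) * 100
= 0.08913043478 * 100
= 8.913%

8.913%


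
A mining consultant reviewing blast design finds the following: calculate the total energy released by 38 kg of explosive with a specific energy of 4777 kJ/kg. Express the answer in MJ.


Energy = mass * specific_energy / 1000
= 38 * 4777 / 1000
= 181526 / 1000
= 181.526 MJ

181.526 MJ


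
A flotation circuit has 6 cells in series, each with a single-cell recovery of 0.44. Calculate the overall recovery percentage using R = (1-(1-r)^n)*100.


Complement of single-cell recovery:
1 - r = 1 - 0.44 = 0.56
Raise to power n:
(1 - r)^6 = 0.56^6 = 0.03084097946
Overall recovery:
R = (1 - 0.03084097946) * 100
= 96.9159%

96.9159%


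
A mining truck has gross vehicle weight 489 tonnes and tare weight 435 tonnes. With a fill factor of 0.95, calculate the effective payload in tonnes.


Maximum payload = gross - tare
= 489 - 435 = 54 tonnes
Effective payload = max payload * fill factor
= 54 * 0.95
= 51.3 tonnes

51.3 tonnes


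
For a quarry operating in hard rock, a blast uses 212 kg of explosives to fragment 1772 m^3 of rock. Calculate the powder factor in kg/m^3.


Powder factor = explosive mass / rock volume
= 212 / 1772
= 0.1196 kg/m^3

0.1196 kg/m^3


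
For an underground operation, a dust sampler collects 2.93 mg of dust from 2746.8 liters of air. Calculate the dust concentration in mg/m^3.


Convert liters to m^3: 1 m^3 = 1000 L
Concentration = mass / volume * 1000
= 2.93 / 2746.8 * 1000
= 0.001066695791 * 1000
= 1.0667 mg/m^3

1.0667 mg/m^3


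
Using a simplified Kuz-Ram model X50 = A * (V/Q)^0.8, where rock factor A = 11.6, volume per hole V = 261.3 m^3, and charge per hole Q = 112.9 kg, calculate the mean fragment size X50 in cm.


22.6994 cm

Compute V/Q:
V/Q = 261.3 / 112.9 = 2.314437555
Raise to the power 0.8:
(V/Q)^0.8 = 2.314437555^0.8 = 1.956844763
Multiply by A:
X50 = 11.6 * 1.956844763
= 22.6994 cm


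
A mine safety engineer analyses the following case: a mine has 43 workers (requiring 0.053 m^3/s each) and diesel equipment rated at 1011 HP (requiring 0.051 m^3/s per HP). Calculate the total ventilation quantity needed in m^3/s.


Airflow for workers:
Q_people = 43 * 0.053 = 2.279 m^3/s
Airflow for diesel equipment:
Q_diesel = 1011 * 0.051 = 51.561 m^3/s
Total ventilation:
Q_total = 2.279 + 51.561
= 53.84 m^3/s

53.84 m^3/s


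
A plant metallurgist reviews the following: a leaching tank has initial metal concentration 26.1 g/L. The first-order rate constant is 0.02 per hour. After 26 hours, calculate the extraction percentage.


40.5479%

Compute the exponent:
-k * t = -0.02 * 26 = -0.52
Remaining concentration:
C = 26.1 * exp(-0.52)
= 26.1 * 0.594520548
= 15.5169863 g/L
Extracted = 26.1 - 15.5169863 = 10.5830137 g/L
Extraction % = 10.5830137 / 26.1 * 100
= 40.5479%


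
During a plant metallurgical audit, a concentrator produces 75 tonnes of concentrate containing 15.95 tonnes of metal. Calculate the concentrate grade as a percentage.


Grade = (metal in concentrate / concentrate mass) * 100
= (15.95 / 75) * 100
= 0.2126666667 * 100
= 21.2667%

21.2667%


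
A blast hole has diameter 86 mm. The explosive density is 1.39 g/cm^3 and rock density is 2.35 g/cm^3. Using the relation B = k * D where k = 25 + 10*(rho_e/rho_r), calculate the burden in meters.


2.6587 m

First, compute k:
rho_e / rho_r = 1.39 / 2.35 = 0.5914893617
k = 25 + 10 * 0.5914893617 = 30.91489362
Then, compute burden:
B = k * D / 1000 = 30.91489362 * 86 / 1000
= 2658.680851 / 1000
= 2.6587 m


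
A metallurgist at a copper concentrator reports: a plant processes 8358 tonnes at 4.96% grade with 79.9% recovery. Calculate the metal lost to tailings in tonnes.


Total metal in feed:
= 8358 * 4.96 / 100 = 414.5568 tonnes
Metal recovered:
= 414.5568 * 79.9 / 100 = 331.2308832 tonnes
Metal lost to tailings:
= 414.5568 - 331.2308832
= 83.3259 tonnes

83.3259 tonnes


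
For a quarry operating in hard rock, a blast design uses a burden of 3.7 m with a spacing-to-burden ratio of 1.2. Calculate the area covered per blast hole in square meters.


First, find the spacing:
Spacing = burden * ratio = 3.7 * 1.2
= 4.44 m
Then, calculate the area:
Area = burden * spacing = 3.7 * 4.44
= 16.428 m^2

16.428 m^2


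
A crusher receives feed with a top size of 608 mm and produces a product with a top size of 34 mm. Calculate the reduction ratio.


Reduction ratio = feed size / product size
= 608 / 34
= 17.8824

17.8824


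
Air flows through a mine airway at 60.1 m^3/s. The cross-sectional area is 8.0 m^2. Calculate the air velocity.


Velocity = flow rate / cross-sectional area
= 60.1 / 8.0
= 7.5125 m/s

7.5125 m/s


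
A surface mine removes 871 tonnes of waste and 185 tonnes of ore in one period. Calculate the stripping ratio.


Stripping ratio = waste tonnage / ore tonnage
= 871 / 185
= 4.7081

4.7081


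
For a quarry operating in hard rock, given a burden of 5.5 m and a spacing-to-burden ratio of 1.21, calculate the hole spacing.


Spacing = burden * ratio
= 5.5 * 1.21
= 6.655 m

6.655 m


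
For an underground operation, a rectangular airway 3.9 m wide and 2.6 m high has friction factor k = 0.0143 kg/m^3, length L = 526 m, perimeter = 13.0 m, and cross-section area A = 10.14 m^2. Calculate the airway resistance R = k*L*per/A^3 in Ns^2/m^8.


0.0938 Ns^2/m^8

Compute the numerator:
k * L * per = 0.0143 * 526 * 13.0
= 97.7834
Compute the denominator:
A^3 = 10.14^3 = 1042.590744
Resistance:
R = 97.7834 / 1042.590744
= 0.0938 Ns^2/m^8


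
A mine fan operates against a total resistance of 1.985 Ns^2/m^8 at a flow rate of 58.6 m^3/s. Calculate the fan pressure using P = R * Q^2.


Compute Q^2:
Q^2 = 58.6^2 = 3433.96
Compute pressure:
P = R * Q^2 = 1.985 * 3433.96
= 6816.4106 Pa

6816.4106 Pa


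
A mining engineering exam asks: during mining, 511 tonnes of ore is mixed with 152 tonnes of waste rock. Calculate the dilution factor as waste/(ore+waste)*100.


22.9261%

Total material = ore + waste
= 511 + 152 = 663 tonnes
Dilution = waste / total * 100
= 152 / 663 * 100
= 0.2292609351 * 100
= 22.9261%


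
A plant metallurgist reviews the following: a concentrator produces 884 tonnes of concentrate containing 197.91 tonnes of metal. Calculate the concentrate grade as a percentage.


22.388%

Grade = (metal in concentrate / concentrate mass) * 100
= (197.91 / 884) * 100
= 0.2238800905 * 100
= 22.388%


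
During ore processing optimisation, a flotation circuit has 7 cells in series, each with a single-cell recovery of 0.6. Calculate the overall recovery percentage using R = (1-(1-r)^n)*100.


99.8362%

Complement of single-cell recovery:
1 - r = 1 - 0.6 = 0.4
Raise to power n:
(1 - r)^7 = 0.4^7 = 0.0016384
Overall recovery:
R = (1 - 0.0016384) * 100
= 99.8362%


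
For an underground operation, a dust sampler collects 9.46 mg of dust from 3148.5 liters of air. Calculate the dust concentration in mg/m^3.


3.0046 mg/m^3

Convert liters to m^3: 1 m^3 = 1000 L
Concentration = mass / volume * 1000
= 9.46 / 3148.5 * 1000
= 0.003004605368 * 1000
= 3.0046 mg/m^3


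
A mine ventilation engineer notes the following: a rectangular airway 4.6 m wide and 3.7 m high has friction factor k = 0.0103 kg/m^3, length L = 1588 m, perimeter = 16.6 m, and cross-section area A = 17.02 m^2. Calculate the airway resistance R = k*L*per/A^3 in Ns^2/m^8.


0.0551 Ns^2/m^8

Compute the numerator:
k * L * per = 0.0103 * 1588 * 16.6
= 271.51624
Compute the denominator:
A^3 = 17.02^3 = 4930.360408
Resistance:
R = 271.51624 / 4930.360408
= 0.0551 Ns^2/m^8
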